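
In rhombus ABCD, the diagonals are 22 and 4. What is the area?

Area = (22 * 4) / 2 = 88 / 2 = 44

44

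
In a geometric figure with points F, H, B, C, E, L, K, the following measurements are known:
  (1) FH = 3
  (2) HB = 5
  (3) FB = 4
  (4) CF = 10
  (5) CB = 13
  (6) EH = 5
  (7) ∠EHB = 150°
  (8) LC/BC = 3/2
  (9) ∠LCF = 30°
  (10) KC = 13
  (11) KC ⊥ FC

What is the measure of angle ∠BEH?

Step 1: By the law of cosines on triangle EHB: EB² = 5² + 5² − 2·5·5·cos(150°) = 93.3, so EB ≈ 9.66.
Step 2: By the inverse law of cosines on triangle BEH: cos(∠BEH) = (9.66² + 5² − 5²) / (2·9.66·5) = 93.3/96.59 = 0.9659, so ∠BEH = 15°.

Therefore, the measure of angle ∠BEH = 15°.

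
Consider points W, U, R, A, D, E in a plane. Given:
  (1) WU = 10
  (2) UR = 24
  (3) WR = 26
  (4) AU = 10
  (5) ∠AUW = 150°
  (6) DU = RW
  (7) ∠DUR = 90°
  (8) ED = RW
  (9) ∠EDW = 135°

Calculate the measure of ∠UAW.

Step 1: By the law of cosines on triangle AUW: AW² = 10² + 10² − 2·10·10·cos(150°) = 373.21, so AW ≈ 19.32.
Step 2: By the inverse law of cosines on triangle UAW: cos(∠UAW) = (10² + 19.32² − 10²) / (2·10·19.32) = 373.21/386.37 = 0.9659, so ∠UAW = 15°.

Therefore, the measure of angle ∠UAW = 15°.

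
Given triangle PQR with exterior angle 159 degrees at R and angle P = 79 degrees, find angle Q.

The exterior angle theorem states that an exterior angle equals the sum of the two non-adjacent interior angles.
So 159 = 79 + angle Q, which gives angle Q = 159 - 79 = 80 degrees.

80 degrees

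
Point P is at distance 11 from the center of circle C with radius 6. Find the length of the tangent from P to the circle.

The tangent, radius, and line from the external point to the center form a right triangle.
The right angle is where the tangent meets the radius.
By the Pythagorean theorem: tangent² + 6² = 11²
tangent² = 121 - 36 = 85
tangent = sqrt(85)

sqrt(85)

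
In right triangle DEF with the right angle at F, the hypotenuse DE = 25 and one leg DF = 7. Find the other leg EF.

Rearranging the Pythagorean theorem to solve for the unknown leg:
leg^2 = hypotenuse^2 - known_leg^2 = 625 - 49 = 576
leg = sqrt(576) = 24.

24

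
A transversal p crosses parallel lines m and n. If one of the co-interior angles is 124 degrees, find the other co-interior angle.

Co-interior (same-side interior) angles are between the parallel lines on the same side of the transversal.
Unlike corresponding or alternate interior angles, they are supplementary rather than equal.
So the angle = 180 - 124 = 56 degrees.

56 degrees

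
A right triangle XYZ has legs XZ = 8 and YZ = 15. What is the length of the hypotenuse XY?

By the Pythagorean theorem: XY^2 = XZ^2 + YZ^2
XY^2 = 8^2 + 15^2 = 64 + 225 = 289
XY = sqrt(289) = 17

17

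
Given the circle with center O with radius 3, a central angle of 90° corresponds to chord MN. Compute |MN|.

Drop a perpendicular from the center to the chord, bisecting both the chord and the central angle.
Each half-chord = r sin(θ/2) = 3 sin(45°).
The full chord = 2 × 3 × sin(45°) = 3*sqrt(2).

3*sqrt(2)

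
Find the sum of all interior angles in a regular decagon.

The sum of interior angles of an n-sided polygon is (n - 2) * 180.
For n = 10: (10 - 2) * 180 = 8 * 180 = 1440 degrees.

1440 degrees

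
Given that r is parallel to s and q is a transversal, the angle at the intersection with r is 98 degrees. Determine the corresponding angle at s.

When a transversal crosses parallel lines, angles in the same position at each intersection are called corresponding angles.
These are always equal, so the answer is 98 degrees.

98 degrees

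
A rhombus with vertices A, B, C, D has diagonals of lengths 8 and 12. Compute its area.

The diagonals of a rhombus divide it into four right triangles.
Each triangle has legs 8/ 2 = 4 and 12/2 = 6, so each has area (1/2)*4*6 = 12.
Four such triangles give total area = (d1 * d2) / 2 = 48.

48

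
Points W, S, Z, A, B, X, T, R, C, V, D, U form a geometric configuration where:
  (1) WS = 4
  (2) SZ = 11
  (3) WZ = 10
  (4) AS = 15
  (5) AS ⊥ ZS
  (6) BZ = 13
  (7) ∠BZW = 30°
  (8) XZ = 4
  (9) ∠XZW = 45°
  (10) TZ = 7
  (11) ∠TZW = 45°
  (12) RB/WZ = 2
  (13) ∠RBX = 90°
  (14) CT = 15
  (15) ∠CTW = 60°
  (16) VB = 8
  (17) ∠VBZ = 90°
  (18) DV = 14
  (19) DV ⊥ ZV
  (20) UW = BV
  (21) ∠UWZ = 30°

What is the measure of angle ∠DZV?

Step 1: By the law of cosines on triangle ZBV: ZV² = 13² + 8² − 2·13·8·cos(90°) = 233, so ZV ≈ 15.26.
Step 2: By the law of cosines on triangle ZVD: ZD² = 15.26² + 14² − 2·15.26·14·cos(90°) = 429, so ZD ≈ 20.71.
Step 3: By the inverse law of cosines on triangle DZV: cos(∠DZV) = (20.71² + 15.26² − 14²) / (2·20.71·15.26) = 466/632.32 = 0.737, so ∠DZV = 42.53°.

Therefore, the measure of angle ∠DZV = 42.53°.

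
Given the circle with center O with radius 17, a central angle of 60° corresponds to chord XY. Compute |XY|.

Chord length = 2r sin(θ/2)
= 2 × 17 × sin(60°/2)
= 2 × 17 × sin(30°)
= 17

17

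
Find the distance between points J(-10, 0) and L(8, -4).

d = sqrt((8 - -10)^2 + (-4 - 0)^2)
d = sqrt(18^2 + -4^2)
d = sqrt(324 + 16)
d = sqrt(340) = 2*sqrt(85)

2*sqrt(85)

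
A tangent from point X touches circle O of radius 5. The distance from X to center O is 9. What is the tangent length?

tangent = √(d² - r²) = √(9² - 5²) = √(81 - 25) = √56 = 2*sqrt(14)

2*sqrt(14)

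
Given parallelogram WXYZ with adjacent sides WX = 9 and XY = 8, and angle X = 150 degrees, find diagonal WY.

The diagonal of a parallelogram can be found by treating two adjacent sides and the diagonal as a triangle.
Applying the law of cosines with sides 9, 8 and included angle 150°:
d^2 = 81 + 64 - 144*cos(150°) = 72*sqrt(3) + 145
d = sqrt(72*sqrt(3) + 145)

sqrt(72*sqrt(3) + 145)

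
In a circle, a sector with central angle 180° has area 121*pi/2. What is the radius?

Sector area A = πr² × θ/360, so r² = 360A / (πθ).
r² = 360 × 121*pi/2 / (π × 180)
r² = 121
r = 11

11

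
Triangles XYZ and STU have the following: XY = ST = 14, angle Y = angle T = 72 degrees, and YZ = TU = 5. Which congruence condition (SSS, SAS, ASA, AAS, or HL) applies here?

Consider the given information: XY = ST = 14, angle Y = angle T = 72 degrees, and YZ = TU = 5
This is not ASA or AAS: ASA requires two angles and the side between them. AAS requires two angles and a non-included side.
The correct criterion is SAS. Two pairs of corresponding sides and the included angle are equal (Side-Angle-Side).

SAS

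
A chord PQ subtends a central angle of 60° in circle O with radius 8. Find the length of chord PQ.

Drop a perpendicular from the center to the chord, bisecting both the chord and the central angle.
Each half-chord = r sin(θ/2) = 8 sin(30°).
The full chord = 2 × 8 × sin(30°) = 8.

8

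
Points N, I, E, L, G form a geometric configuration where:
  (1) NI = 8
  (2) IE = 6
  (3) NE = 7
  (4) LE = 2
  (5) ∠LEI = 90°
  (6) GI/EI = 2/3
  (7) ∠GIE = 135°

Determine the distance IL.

Step 1: By the law of cosines on triangle IEL: IL² = 6² + 2² − 2·6·2·cos(90°) = 40, so IL = 2·√10.

Therefore, the length of IL = 2·√10.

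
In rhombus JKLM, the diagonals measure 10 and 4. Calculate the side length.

Half-diagonals are 5 and 2. side = sqrt(5^2 + 2^2) = sqrt(29)

sqrt(29)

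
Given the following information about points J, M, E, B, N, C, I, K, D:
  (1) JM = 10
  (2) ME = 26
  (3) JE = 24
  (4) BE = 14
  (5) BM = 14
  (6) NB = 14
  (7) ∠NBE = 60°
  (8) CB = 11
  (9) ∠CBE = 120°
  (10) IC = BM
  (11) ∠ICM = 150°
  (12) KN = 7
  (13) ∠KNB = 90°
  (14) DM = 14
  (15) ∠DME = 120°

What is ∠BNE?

Step 1: By the law of cosines on triangle NBE: NE² = 14² + 14² − 2·14·14·cos(60°) = 196, so NE = 14.
Step 2: By the inverse law of cosines on triangle BNE: cos(∠BNE) = (14² + 14² − 14²) / (2·14·14) = 196/392 = 0.5, so ∠BNE = 60°.

Therefore, the measure of angle ∠BNE = 60°.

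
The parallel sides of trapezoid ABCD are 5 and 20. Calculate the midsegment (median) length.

The midsegment (median) of a trapezoid connects the midpoints of the non-parallel sides.
Its length is the average of the two bases: (5 + 20) / 2 = 25/2.

25/2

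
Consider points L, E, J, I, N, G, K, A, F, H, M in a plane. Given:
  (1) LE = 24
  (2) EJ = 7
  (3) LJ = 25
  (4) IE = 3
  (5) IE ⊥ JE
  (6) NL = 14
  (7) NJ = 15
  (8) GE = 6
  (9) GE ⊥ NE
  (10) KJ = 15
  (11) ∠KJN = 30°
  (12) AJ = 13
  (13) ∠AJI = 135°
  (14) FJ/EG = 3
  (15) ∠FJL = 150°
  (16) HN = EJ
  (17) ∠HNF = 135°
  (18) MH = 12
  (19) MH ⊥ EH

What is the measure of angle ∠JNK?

Step 1: By the law of cosines on triangle NJK: NK² = 15² + 15² − 2·15·15·cos(30°) = 60.29, so NK ≈ 7.76.
Step 2: By the inverse law of cosines on triangle JNK: cos(∠JNK) = (15² + 7.76² − 15²) / (2·15·7.76) = 60.29/232.94 = 0.2588, so ∠JNK = 75°.

Therefore, the measure of angle ∠JNK = 75°.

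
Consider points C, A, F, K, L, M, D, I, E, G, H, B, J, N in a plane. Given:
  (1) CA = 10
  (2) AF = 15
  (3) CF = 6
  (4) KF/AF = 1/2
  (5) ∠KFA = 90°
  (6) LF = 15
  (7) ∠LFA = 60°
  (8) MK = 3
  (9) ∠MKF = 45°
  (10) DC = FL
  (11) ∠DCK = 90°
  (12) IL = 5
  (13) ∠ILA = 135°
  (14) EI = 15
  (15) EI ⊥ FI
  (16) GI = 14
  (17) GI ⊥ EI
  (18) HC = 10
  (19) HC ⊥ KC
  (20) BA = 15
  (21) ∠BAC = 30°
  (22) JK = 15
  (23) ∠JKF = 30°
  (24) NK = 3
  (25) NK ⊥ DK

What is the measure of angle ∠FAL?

Step 1: By the law of cosines on triangle AFL: AL² = 15² + 15² − 2·15·15·cos(60°) = 225, so AL = 15.
Step 2: By the inverse law of cosines on triangle FAL: cos(∠FAL) = (15² + 15² − 15²) / (2·15·15) = 225/450 = 0.5, so ∠FAL = 60°.

Therefore, the measure of angle ∠FAL = 60°.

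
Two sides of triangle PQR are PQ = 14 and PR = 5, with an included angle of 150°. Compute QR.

When two sides and the included angle are known, the law of cosines gives the third side.
c^2 = a^2 + b^2 - 2ab cos(C) generalizes the Pythagorean theorem to non-right triangles.
Here: QR^2 = 196 + 25 - 140*(-sqrt(3)/2) = 70*sqrt(3) + 221
QR = sqrt(70*sqrt(3) + 221)

sqrt(70*sqrt(3) + 221)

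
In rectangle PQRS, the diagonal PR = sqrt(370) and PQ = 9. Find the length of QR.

b = sqrt(d^2 - a^2) = sqrt(370 - 81) = sqrt(289) = 17

17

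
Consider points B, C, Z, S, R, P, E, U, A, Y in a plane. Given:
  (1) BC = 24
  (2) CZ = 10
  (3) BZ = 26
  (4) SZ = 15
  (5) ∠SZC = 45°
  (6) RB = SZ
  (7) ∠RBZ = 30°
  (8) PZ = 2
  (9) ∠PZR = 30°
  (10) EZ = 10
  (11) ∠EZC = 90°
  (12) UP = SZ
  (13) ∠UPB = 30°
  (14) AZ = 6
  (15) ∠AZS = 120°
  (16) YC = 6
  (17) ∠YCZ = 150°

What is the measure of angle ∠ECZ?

Step 1: By the law of cosines on triangle CZE: CE² = 10² + 10² − 2·10·10·cos(90°) = 200, so CE = 10·√2.
Step 2: By the inverse law of cosines on triangle ECZ: cos(∠ECZ) = ((10·√2)² + 10² − 10²) / (2·10·√2·10) = 200/282.84 = 0.7071, so ∠ECZ = 45°.

Therefore, the measure of angle ∠ECZ = 45°.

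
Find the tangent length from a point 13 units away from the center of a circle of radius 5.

tangent = √(d² - r²) = √(13² - 5²) = √(169 - 25) = √144 = 12

12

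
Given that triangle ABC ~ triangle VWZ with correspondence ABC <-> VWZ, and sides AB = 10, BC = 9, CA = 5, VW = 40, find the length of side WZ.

k = 40/10 = 4. WZ = 4 * 9 = 36.

36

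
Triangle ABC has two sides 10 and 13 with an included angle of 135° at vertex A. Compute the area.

When two sides and the included angle are known, the area formula is (1/2)ab sin(C).
The height from one side to the opposite vertex is 13 sin(135°) = 13*sqrt(2)/2.
Area = (1/2) * 10 * 13*sqrt(2)/2 = 65*sqrt(2)/2.

65*sqrt(2)/2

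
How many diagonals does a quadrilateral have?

The number of diagonals in an n-gon is n(n - 3)/2.
For n = 4: 4(4 - 3)/2 = 4 × 1 / 2 = 2.

2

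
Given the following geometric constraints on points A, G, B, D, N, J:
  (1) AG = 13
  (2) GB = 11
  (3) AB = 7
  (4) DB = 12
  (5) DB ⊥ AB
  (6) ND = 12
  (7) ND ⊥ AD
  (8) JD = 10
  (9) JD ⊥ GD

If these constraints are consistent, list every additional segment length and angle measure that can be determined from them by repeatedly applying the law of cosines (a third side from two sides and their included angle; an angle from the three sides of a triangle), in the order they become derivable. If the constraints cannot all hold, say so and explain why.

The constraints are consistent. Derivable facts, in order:
After 1 step:
- AD = √193
- ∠ABG = 89.63°
- ∠AGB = 32.58°
- ∠BAG = 57.79°
After 2 steps:
- AN ≈ 18.36
- ∠ADB = 30.26°
- ∠BAD = 59.74°
After 3 steps:
- ∠AND = 49.18°
- ∠DAN = 40.82°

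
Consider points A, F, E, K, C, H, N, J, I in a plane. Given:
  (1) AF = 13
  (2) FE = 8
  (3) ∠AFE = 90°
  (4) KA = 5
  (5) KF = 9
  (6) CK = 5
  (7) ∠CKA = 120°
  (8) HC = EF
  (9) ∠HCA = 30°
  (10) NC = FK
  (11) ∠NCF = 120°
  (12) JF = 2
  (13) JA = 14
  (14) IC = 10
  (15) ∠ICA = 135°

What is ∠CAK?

Step 1: By the law of cosines on triangle AKC: AC² = 5² + 5² − 2·5·5·cos(120°) = 75, so AC = 5·√3.
Step 2: By the inverse law of cosines on triangle CAK: cos(∠CAK) = ((5·√3)² + 5² − 5²) / (2·5·√3·5) = 75/86.6 = 0.866, so ∠CAK = 30°.

Therefore, the measure of angle ∠CAK = 30°.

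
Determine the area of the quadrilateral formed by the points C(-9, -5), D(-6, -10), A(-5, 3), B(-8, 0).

Shoelace: sum of cross terms = 56, Area = (1/2)|56| = 28

28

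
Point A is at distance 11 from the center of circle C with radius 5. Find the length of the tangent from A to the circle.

tangent = √(d² - r²) = √(11² - 5²) = √(121 - 25) = √96 = 4*sqrt(6)

4*sqrt(6)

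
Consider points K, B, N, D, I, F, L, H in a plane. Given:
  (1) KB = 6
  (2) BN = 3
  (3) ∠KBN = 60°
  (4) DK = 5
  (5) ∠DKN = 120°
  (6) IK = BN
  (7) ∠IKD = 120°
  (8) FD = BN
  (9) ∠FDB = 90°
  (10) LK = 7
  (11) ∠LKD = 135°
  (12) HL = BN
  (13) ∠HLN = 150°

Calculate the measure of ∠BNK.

Step 1: By the law of cosines on triangle NBK: NK² = 3² + 6² − 2·3·6·cos(60°) = 27, so NK = 3·√3.
Step 2: By the inverse law of cosines on triangle BNK: cos(∠BNK) = (3² + (3·√3)² − 6²) / (2·3·3·√3) = 0/31.18 = 0, so ∠BNK = 90°.

Therefore, the measure of angle ∠BNK = 90°.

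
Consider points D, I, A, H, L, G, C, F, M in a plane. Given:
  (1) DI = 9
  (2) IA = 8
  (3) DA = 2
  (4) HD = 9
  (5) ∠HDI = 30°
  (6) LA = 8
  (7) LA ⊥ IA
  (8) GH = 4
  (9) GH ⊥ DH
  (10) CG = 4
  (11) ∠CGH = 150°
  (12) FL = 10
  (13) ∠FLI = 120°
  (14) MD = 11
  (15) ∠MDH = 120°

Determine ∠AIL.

Step 1: By the law of cosines on triangle IAL: IL² = 8² + 8² − 2·8·8·cos(90°) = 128, so IL = 8·√2.
Step 2: By the inverse law of cosines on triangle AIL: cos(∠AIL) = (8² + (8·√2)² − 8²) / (2·8·8·√2) = 128/181.02 = 0.7071, so ∠AIL = 45°.

Therefore, the measure of angle ∠AIL = 45°.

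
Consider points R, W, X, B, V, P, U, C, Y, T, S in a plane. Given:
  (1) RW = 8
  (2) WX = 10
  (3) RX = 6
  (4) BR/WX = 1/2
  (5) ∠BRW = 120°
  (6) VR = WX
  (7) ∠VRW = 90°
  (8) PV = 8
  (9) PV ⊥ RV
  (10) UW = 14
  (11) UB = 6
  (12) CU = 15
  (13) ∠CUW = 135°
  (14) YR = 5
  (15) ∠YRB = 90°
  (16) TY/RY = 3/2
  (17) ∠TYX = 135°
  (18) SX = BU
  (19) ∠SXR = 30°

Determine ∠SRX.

From the given relations: SX = BU = 6.
Step 1: By the law of cosines on triangle RXS: RS² = 6² + 6² − 2·6·6·cos(30°) = 9.65, so RS ≈ 3.11.
Step 2: By the inverse law of cosines on triangle SRX: cos(∠SRX) = (3.11² + 6² − 6²) / (2·3.11·6) = 9.65/37.27 = 0.2588, so ∠SRX = 75°.

Therefore, the measure of angle ∠SRX = 75°.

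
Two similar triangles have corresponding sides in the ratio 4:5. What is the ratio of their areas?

Area ratio = (side ratio)^2 = (4/5)^2 = 16:25.

16:25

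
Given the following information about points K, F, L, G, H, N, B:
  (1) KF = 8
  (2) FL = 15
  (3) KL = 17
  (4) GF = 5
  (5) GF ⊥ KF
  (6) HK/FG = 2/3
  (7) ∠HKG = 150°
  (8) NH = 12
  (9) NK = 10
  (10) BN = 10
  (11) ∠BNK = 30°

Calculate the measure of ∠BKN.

Step 1: By the law of cosines on triangle KNB: KB² = 10² + 10² − 2·10·10·cos(30°) = 26.79, so KB ≈ 5.18.
Step 2: By the inverse law of cosines on triangle BKN: cos(∠BKN) = (5.18² + 10² − 10²) / (2·5.18·10) = 26.79/103.53 = 0.2588, so ∠BKN = 75°.

Therefore, the measure of angle ∠BKN = 75°.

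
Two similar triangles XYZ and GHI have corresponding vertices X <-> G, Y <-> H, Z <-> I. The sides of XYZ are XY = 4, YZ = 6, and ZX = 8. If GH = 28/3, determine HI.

Similar triangles have proportional sides. Setting up the proportion:
GH / XY = HI / YZ
28/3 / 4 = HI / 6
HI = 6 * 28/3 / 4 = 14.

14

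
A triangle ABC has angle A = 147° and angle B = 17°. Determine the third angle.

The interior angles sum to 180°: angle C = 180 - 147 - 17 = 16°.
The triangle is obtuse (angles 147°, 17°, 16°).

16 degrees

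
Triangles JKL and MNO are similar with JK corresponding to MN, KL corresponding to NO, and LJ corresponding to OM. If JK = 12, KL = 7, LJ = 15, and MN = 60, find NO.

Similar triangles have proportional sides. Setting up the proportion:
MN / JK = NO / KL
60 / 12 = NO / 7
NO = 7 * 60 / 12 = 35.

35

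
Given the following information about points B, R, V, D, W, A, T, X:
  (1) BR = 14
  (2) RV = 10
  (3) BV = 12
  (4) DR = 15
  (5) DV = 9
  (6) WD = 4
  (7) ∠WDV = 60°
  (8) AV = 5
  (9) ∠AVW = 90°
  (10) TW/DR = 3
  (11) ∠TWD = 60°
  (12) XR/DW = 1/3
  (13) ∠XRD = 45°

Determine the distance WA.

Step 1: By the law of cosines on triangle VDW: VW² = 9² + 4² − 2·9·4·cos(60°) = 61, so VW = √61.
Step 2: By the law of cosines on triangle WVA: WA² = √61² + 5² − 2·√61·5·cos(90°) = 86, so WA = √86.

Therefore, the length of WA = √86.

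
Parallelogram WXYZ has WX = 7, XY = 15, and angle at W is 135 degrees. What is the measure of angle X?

Opposite sides of a parallelogram are parallel, so consecutive angles form co-interior angles on a transversal.
Co-interior angles sum to 180°, giving angle X = 180 - 135 = 45 degrees.

45 degrees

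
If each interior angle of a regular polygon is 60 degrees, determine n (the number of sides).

Each interior angle of a regular n-gon is (n - 2) * 180 / n.
Setting this equal to 60:
(n - 2) * 180 / n = 60
Each exterior angle = 180 - 60 = 120 degrees.
Since exterior angles sum to 360: n = 360 / 120 = 3.

3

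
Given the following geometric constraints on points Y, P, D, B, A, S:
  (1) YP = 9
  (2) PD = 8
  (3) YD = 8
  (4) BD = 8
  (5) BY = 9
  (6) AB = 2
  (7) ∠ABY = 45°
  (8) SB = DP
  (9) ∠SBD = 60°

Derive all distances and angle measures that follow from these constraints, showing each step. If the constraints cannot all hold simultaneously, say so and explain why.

The constraints are consistent.

From the given relations:
  SB = DP = 8

Step 1: From YB = 9, BA = 2, and ∠YBA = 45°, by the law of cosines:
  YA² = YB² + BA² - 2·YB·BA·cos(45°) = 81 + 4 - 25.46 = 59.54
  YA ≈ 7.72

Step 2: From DB = 8, BS = 8, and ∠DBS = 60°, by the law of cosines:
  DS² = DB² + BS² - 2·DB·BS·cos(60°) = 64 + 64 - 64 = 64
  DS = 8

Step 3: From YB = 9, YD = 8, BD = 8, by the inverse law of cosines:
  cos(∠BYD) = (YB² + YD² - BD²) / (2·YB·YD)
  ∠BYD = 55.77°

Step 4: From YD = 8, YP = 9, DP = 8, by the inverse law of cosines:
  cos(∠DYP) = (YD² + YP² - DP²) / (2·YD·YP)
  ∠DYP = 55.77°

Step 5: From PD = 8, PY = 9, DY = 8, by the inverse law of cosines:
  cos(∠DPY) = (PD² + PY² - DY²) / (2·PD·PY)
  ∠DPY = 55.77°

Step 6: From DB = 8, DY = 8, BY = 9, by the inverse law of cosines:
  cos(∠BDY) = (DB² + DY² - BY²) / (2·DB·DY)
  ∠BDY = 68.46°

Step 7: From DP = 8, DY = 8, PY = 9, by the inverse law of cosines:
  cos(∠PDY) = (DP² + DY² - PY²) / (2·DP·DY)
  ∠PDY = 68.46°

Step 8: From BD = 8, BY = 9, DY = 8, by the inverse law of cosines:
  cos(∠DBY) = (BD² + BY² - DY²) / (2·BD·BY)
  ∠DBY = 55.77°

Step 9: From YA = 7.72, YB = 9, AB = 2, by the inverse law of cosines:
  cos(∠AYB) = (YA² + YB² - AB²) / (2·YA·YB)
  ∠AYB = 10.56°

Step 10: From DB = 8, DS = 8, BS = 8, by the inverse law of cosines:
  cos(∠BDS) = (DB² + DS² - BS²) / (2·DB·DS)
  ∠BDS = 60°

Step 11: From AB = 2, AY = 7.72, BY = 9, by the inverse law of cosines:
  cos(∠BAY) = (AB² + AY² - BY²) / (2·AB·AY)
  ∠BAY = 124.44°

Step 12: From SB = 8, SD = 8, BD = 8, by the inverse law of cosines:
  cos(∠BSD) = (SB² + SD² - BD²) / (2·SB·SD)
  ∠BSD = 60°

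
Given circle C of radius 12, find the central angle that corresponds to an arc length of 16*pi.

Arc length L = 2πr × θ/360, so θ = 360L / (2πr).
θ = 360 × 16*pi / (2π × 12)
θ = 240°
θ = 240°

240°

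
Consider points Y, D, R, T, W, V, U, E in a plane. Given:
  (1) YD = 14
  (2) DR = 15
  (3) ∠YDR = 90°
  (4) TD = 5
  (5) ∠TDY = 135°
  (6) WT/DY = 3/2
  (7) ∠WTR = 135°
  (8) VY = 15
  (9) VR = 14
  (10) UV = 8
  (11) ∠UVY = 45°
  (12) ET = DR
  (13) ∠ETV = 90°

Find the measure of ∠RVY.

Step 1: By the law of cosines on triangle RDY: RY² = 15² + 14² − 2·15·14·cos(90°) = 421, so RY ≈ 20.52.
Step 2: By the inverse law of cosines on triangle RVY: cos(∠RVY) = (14² + 15² − 20.52²) / (2·14·15) = 0/420 = 0, so ∠RVY = 90°.

Therefore, the measure of angle ∠RVY = 90°.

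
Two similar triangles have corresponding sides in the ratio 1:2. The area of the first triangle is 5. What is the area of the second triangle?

Area ratio = (1/2)^2 = 1/4. Area of the second triangle = 5 * 4/1 = 20.

20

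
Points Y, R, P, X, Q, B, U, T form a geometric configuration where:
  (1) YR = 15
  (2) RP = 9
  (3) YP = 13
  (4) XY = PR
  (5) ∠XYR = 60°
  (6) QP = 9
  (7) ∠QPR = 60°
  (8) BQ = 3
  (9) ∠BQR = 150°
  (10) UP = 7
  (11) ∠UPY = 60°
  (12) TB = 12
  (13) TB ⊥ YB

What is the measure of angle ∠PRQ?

Step 1: By the law of cosines on triangle RPQ: RQ² = 9² + 9² − 2·9·9·cos(60°) = 81, so RQ = 9.
Step 2: By the inverse law of cosines on triangle PRQ: cos(∠PRQ) = (9² + 9² − 9²) / (2·9·9) = 81/162 = 0.5, so ∠PRQ = 60°.

Therefore, the measure of angle ∠PRQ = 60°.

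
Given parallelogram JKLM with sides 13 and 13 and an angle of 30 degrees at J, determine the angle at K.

Consecutive angles are supplementary: angle K = 180 - 30 = 150 degrees.

150 degrees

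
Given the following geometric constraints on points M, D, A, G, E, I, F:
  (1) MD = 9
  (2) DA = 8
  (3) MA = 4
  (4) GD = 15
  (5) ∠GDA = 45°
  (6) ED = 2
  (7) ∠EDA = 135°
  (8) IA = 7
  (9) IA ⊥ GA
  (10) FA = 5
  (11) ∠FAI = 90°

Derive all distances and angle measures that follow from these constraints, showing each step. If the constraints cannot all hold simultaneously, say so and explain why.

The constraints are consistent.

Step 1: From AD = 8, DG = 15, and ∠ADG = 45°, by the law of cosines:
  AG² = AD² + DG² - 2·AD·DG·cos(45°) = 64 + 225 - 169.7 = 119.3
  AG ≈ 10.92

Step 2: From AD = 8, DE = 2, and ∠ADE = 135°, by the law of cosines:
  AE² = AD² + DE² - 2·AD·DE·cos(135°) = 64 + 4 + 22.63 = 90.63
  AE ≈ 9.52

Step 3: From IA = 7, AF = 5, and ∠IAF = 90°, by the law of cosines:
  IF² = IA² + AF² - 2·IA·AF·cos(90°) = 49 + 25 - 0 = 74
  IF = √74

Step 4: From MA = 4, MD = 9, AD = 8, by the inverse law of cosines:
  cos(∠AMD) = (MA² + MD² - AD²) / (2·MA·MD)
  ∠AMD = 62.72°

Step 5: From DA = 8, DM = 9, AM = 4, by the inverse law of cosines:
  cos(∠ADM) = (DA² + DM² - AM²) / (2·DA·DM)
  ∠ADM = 26.38°

Step 6: From AD = 8, AM = 4, DM = 9, by the inverse law of cosines:
  cos(∠DAM) = (AD² + AM² - DM²) / (2·AD·AM)
  ∠DAM = 90.9°

Step 7: From GA = 10.92, AI = 7, and ∠GAI = 90°, by the law of cosines:
  GI² = GA² + AI² - 2·GA·AI·cos(90°) = 119.3 + 49 - 0 = 168.3
  GI ≈ 12.97

Step 8: From AD = 8, AE = 9.52, DE = 2, by the inverse law of cosines:
  cos(∠DAE) = (AD² + AE² - DE²) / (2·AD·AE)
  ∠DAE = 8.54°

Step 9: From AD = 8, AG = 10.92, DG = 15, by the inverse law of cosines:
  cos(∠DAG) = (AD² + AG² - DG²) / (2·AD·AG)
  ∠DAG = 103.81°

Step 10: From GA = 10.92, GD = 15, AD = 8, by the inverse law of cosines:
  cos(∠AGD) = (GA² + GD² - AD²) / (2·GA·GD)
  ∠AGD = 31.19°

Step 11: From EA = 9.52, ED = 2, AD = 8, by the inverse law of cosines:
  cos(∠AED) = (EA² + ED² - AD²) / (2·EA·ED)
  ∠AED = 36.46°

Step 12: From IA = 7, IF = √74, AF = 5, by the inverse law of cosines:
  cos(∠AIF) = (IA² + IF² - AF²) / (2·IA·IF)
  ∠AIF = 35.54°

Step 13: From FA = 5, FI = √74, AI = 7, by the inverse law of cosines:
  cos(∠AFI) = (FA² + FI² - AI²) / (2·FA·FI)
  ∠AFI = 54.46°

Step 14: From GA = 10.92, GI = 12.97, AI = 7, by the inverse law of cosines:
  cos(∠AGI) = (GA² + GI² - AI²) / (2·GA·GI)
  ∠AGI = 32.66°

Step 15: From IA = 7, IG = 12.97, AG = 10.92, by the inverse law of cosines:
  cos(∠AIG) = (IA² + IG² - AG²) / (2·IA·IG)
  ∠AIG = 57.34°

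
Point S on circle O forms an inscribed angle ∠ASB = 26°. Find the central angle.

By the inscribed angle theorem, the central angle is twice the inscribed angle.
Central angle = 2 × 26° = 52°

52°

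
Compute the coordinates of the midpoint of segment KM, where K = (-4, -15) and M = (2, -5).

The midpoint is the point halfway along the segment.
Move half the horizontal distance: -4 + (2 - -4)/2 = -4 + 6/2 = -1
Move half the vertical distance: -15 + (-5 - -15)/2 = -15 + 10/2 = -10
Midpoint = (-1, -10)

(-1, -10)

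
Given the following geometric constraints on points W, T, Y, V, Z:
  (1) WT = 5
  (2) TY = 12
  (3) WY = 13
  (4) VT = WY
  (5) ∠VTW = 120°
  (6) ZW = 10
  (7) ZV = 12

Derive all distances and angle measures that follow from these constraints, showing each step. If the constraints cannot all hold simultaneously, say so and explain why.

The constraints are consistent.

From the given relations:
  VT = WY = 13

Step 1: From WT = 5, TV = 13, and ∠WTV = 120°, by the law of cosines:
  WV² = WT² + TV² - 2·WT·TV·cos(120°) = 25 + 169 + 65 = 259
  WV ≈ 16.09

Step 2: From WT = 5, WY = 13, TY = 12, by the inverse law of cosines:
  cos(∠TWY) = (WT² + WY² - TY²) / (2·WT·WY)
  ∠TWY = 67.38°

Step 3: From TW = 5, TY = 12, WY = 13, by the inverse law of cosines:
  cos(∠WTY) = (TW² + TY² - WY²) / (2·TW·TY)
  ∠WTY = 90°

Step 4: From YT = 12, YW = 13, TW = 5, by the inverse law of cosines:
  cos(∠TYW) = (YT² + YW² - TW²) / (2·YT·YW)
  ∠TYW = 22.62°

Step 5: From WT = 5, WV = 16.09, TV = 13, by the inverse law of cosines:
  cos(∠TWV) = (WT² + WV² - TV²) / (2·WT·WV)
  ∠TWV = 44.39°

Step 6: From WV = 16.09, WZ = 10, VZ = 12, by the inverse law of cosines:
  cos(∠VWZ) = (WV² + WZ² - VZ²) / (2·WV·WZ)
  ∠VWZ = 48.09°

Step 7: From VT = 13, VW = 16.09, TW = 5, by the inverse law of cosines:
  cos(∠TVW) = (VT² + VW² - TW²) / (2·VT·VW)
  ∠TVW = 15.61°

Step 8: From VW = 16.09, VZ = 12, WZ = 10, by the inverse law of cosines:
  cos(∠WVZ) = (VW² + VZ² - WZ²) / (2·VW·VZ)
  ∠WVZ = 38.33°

Step 9: From ZV = 12, ZW = 10, VW = 16.09, by the inverse law of cosines:
  cos(∠VZW) = (ZV² + ZW² - VW²) / (2·ZV·ZW)
  ∠VZW = 93.58°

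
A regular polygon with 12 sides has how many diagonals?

Total line segments between 12 vertices = C(12,2) = 66.
Subtract the 12 sides: 66 - 12 = 54 diagonals.

54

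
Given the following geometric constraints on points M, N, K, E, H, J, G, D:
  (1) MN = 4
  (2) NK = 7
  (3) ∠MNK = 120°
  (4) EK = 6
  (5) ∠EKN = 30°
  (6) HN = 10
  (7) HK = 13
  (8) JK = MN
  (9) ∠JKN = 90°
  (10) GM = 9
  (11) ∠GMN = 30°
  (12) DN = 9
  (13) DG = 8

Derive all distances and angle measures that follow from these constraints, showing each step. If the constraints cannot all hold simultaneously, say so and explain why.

The constraints are consistent.

From the given relations:
  JK = MN = 4

Step 1: From MN = 4, NK = 7, and ∠MNK = 120°, by the law of cosines:
  MK² = MN² + NK² - 2·MN·NK·cos(120°) = 16 + 49 + 28 = 93
  MK = √93

Step 2: From NK = 7, KE = 6, and ∠NKE = 30°, by the law of cosines:
  NE² = NK² + KE² - 2·NK·KE·cos(30°) = 49 + 36 - 72.75 = 12.25
  NE ≈ 3.5

Step 3: From NK = 7, KJ = 4, and ∠NKJ = 90°, by the law of cosines:
  NJ² = NK² + KJ² - 2·NK·KJ·cos(90°) = 49 + 16 - 0 = 65
  NJ = √65

Step 4: From NM = 4, MG = 9, and ∠NMG = 30°, by the law of cosines:
  NG² = NM² + MG² - 2·NM·MG·cos(30°) = 16 + 81 - 62.35 = 34.65
  NG ≈ 5.89

Step 5: From NH = 10, NK = 7, HK = 13, by the inverse law of cosines:
  cos(∠HNK) = (NH² + NK² - HK²) / (2·NH·NK)
  ∠HNK = 98.21°

Step 6: From KH = 13, KN = 7, HN = 10, by the inverse law of cosines:
  cos(∠HKN) = (KH² + KN² - HN²) / (2·KH·KN)
  ∠HKN = 49.58°

Step 7: From HK = 13, HN = 10, KN = 7, by the inverse law of cosines:
  cos(∠KHN) = (HK² + HN² - KN²) / (2·HK·HN)
  ∠KHN = 32.2°

Step 8: From MK = √93, MN = 4, KN = 7, by the inverse law of cosines:
  cos(∠KMN) = (MK² + MN² - KN²) / (2·MK·MN)
  ∠KMN = 38.95°

Step 9: From ND = 9, NG = 5.89, DG = 8, by the inverse law of cosines:
  cos(∠DNG) = (ND² + NG² - DG²) / (2·ND·NG)
  ∠DNG = 60.83°

Step 10: From NE = 3.5, NK = 7, EK = 6, by the inverse law of cosines:
  cos(∠ENK) = (NE² + NK² - EK²) / (2·NE·NK)
  ∠ENK = 58.98°

Step 11: From NG = 5.89, NM = 4, GM = 9, by the inverse law of cosines:
  cos(∠GNM) = (NG² + NM² - GM²) / (2·NG·NM)
  ∠GNM = 130.14°

Step 12: From NJ = √65, NK = 7, JK = 4, by the inverse law of cosines:
  cos(∠JNK) = (NJ² + NK² - JK²) / (2·NJ·NK)
  ∠JNK = 29.74°

Step 13: From KM = √93, KN = 7, MN = 4, by the inverse law of cosines:
  cos(∠MKN) = (KM² + KN² - MN²) / (2·KM·KN)
  ∠MKN = 21.05°

Step 14: From EK = 6, EN = 3.5, KN = 7, by the inverse law of cosines:
  cos(∠KEN) = (EK² + EN² - KN²) / (2·EK·EN)
  ∠KEN = 91.02°

Step 15: From JK = 4, JN = √65, KN = 7, by the inverse law of cosines:
  cos(∠KJN) = (JK² + JN² - KN²) / (2·JK·JN)
  ∠KJN = 60.26°

Step 16: From GD = 8, GN = 5.89, DN = 9, by the inverse law of cosines:
  cos(∠DGN) = (GD² + GN² - DN²) / (2·GD·GN)
  ∠DGN = 79.2°

Step 17: From GM = 9, GN = 5.89, MN = 4, by the inverse law of cosines:
  cos(∠MGN) = (GM² + GN² - MN²) / (2·GM·GN)
  ∠MGN = 19.86°

Step 18: From DG = 8, DN = 9, GN = 5.89, by the inverse law of cosines:
  cos(∠GDN) = (DG² + DN² - GN²) / (2·DG·DN)
  ∠GDN = 39.97°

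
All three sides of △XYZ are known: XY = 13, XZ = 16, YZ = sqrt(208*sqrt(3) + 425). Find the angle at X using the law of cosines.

When all three sides of a triangle are known, the law of cosines can be rearranged to find any angle.
cos(C) = (a² + b² - c²) / (2ab) gives cos(X) = -sqrt(3)/2.
Taking the inverse cosine: X = 150°.

150°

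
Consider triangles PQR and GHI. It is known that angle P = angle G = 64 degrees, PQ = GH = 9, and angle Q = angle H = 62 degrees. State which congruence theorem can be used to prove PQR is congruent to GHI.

The given information provides:
angle P = angle G = 64 degrees, PQ = GH = 9, and angle Q = angle H = 62 degrees
This matches the ASA congruence theorem.
Two pairs of corresponding angles and the included side are equal (Angle-Side-Angle).

ASA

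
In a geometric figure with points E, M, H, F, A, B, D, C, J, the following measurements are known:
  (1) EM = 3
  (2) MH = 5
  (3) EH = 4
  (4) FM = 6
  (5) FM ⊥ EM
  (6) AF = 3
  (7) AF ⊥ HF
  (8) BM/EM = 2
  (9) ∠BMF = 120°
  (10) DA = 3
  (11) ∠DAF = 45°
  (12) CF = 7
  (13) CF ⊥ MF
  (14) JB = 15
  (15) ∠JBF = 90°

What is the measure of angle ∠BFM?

From the given relations: BM = 2·EM = 2·3 = 6.
Step 1: By the law of cosines on triangle FMB: FB² = 6² + 6² − 2·6·6·cos(120°) = 108, so FB = 6·√3.
Step 2: By the inverse law of cosines on triangle BFM: cos(∠BFM) = ((6·√3)² + 6² − 6²) / (2·6·√3·6) = 108/124.71 = 0.866, so ∠BFM = 30°.

Therefore, the measure of angle ∠BFM = 30°.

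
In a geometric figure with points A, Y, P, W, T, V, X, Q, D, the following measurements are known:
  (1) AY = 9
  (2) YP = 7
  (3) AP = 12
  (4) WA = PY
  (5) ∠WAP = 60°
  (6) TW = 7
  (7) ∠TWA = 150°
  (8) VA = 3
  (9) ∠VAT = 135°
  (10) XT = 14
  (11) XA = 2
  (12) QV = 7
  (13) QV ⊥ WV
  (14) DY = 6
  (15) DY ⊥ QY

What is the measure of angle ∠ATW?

From the given relations: WA = PY = 7.
Step 1: By the law of cosines on triangle TWA: TA² = 7² + 7² − 2·7·7·cos(150°) = 182.87, so TA ≈ 13.52.
Step 2: By the inverse law of cosines on triangle ATW: cos(∠ATW) = (13.52² + 7² − 7²) / (2·13.52·7) = 182.87/189.32 = 0.9659, so ∠ATW = 15°.

Therefore, the measure of angle ∠ATW = 15°.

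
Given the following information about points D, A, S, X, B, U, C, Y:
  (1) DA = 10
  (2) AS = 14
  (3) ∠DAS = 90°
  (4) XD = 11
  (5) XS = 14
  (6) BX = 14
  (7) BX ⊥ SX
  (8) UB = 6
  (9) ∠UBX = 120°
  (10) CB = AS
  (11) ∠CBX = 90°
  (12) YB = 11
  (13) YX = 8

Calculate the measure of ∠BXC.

From the given relations: CB = AS = 14.
Step 1: By the law of cosines on triangle XBC: XC² = 14² + 14² − 2·14·14·cos(90°) = 392, so XC = 14·√2.
Step 2: By the inverse law of cosines on triangle BXC: cos(∠BXC) = (14² + (14·√2)² − 14²) / (2·14·14·√2) = 392/554.37 = 0.7071, so ∠BXC = 45°.

Therefore, the measure of angle ∠BXC = 45°.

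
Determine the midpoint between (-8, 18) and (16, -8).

The midpoint is the average of the coordinates:
x: (-8 + 16)/2 = 4
y: (18 + -8)/2 = 5
Midpoint = (4, 5)

(4, 5)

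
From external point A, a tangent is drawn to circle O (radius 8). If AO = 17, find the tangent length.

tangent = √(d² - r²) = √(17² - 8²) = √(289 - 64) = √225 = 15

15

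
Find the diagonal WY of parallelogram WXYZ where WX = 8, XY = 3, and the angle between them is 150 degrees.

Using the law of cosines:
d^2 = 8^2 + 3^2 - 2(8)(3)cos(150 degrees)
d^2 = 64 + 9 - 48*-sqrt(3)/2
d^2 = 24*sqrt(3) + 73
d = sqrt(24*sqrt(3) + 73)

sqrt(24*sqrt(3) + 73)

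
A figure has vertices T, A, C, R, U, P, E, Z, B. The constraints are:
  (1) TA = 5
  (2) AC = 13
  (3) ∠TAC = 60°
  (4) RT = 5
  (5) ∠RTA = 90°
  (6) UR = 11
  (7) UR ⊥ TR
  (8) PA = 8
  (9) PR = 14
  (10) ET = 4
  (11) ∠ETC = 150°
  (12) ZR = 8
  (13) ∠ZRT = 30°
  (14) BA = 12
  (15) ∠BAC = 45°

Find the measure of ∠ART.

Step 1: By the law of cosines on triangle RTA: RA² = 5² + 5² − 2·5·5·cos(90°) = 50, so RA = 5·√2.
Step 2: By the inverse law of cosines on triangle ART: cos(∠ART) = ((5·√2)² + 5² − 5²) / (2·5·√2·5) = 50/70.71 = 0.7071, so ∠ART = 45°.

Therefore, the measure of angle ∠ART = 45°.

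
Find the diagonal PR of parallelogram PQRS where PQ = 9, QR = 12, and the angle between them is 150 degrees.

Law of cosines: d^2 = 9^2 + 12^2 - 2(9)(12)cos(150°) = 108*sqrt(3) + 225, so d = 3*sqrt(12*sqrt(3) + 25).

3*sqrt(12*sqrt(3) + 25)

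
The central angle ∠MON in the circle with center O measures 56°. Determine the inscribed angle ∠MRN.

An inscribed angle intercepts an arc from a point on the circle, while the central angle intercepts the same arc from the center.
The inscribed angle is always half the central angle: 56° / 2 = 28°.

28°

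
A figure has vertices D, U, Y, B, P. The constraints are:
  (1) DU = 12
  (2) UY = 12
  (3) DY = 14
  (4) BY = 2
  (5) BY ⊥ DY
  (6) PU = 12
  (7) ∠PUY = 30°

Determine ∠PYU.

Step 1: By the law of cosines on triangle YUP: YP² = 12² + 12² − 2·12·12·cos(30°) = 38.58, so YP ≈ 6.21.
Step 2: By the inverse law of cosines on triangle PYU: cos(∠PYU) = (6.21² + 12² − 12²) / (2·6.21·12) = 38.58/149.08 = 0.2588, so ∠PYU = 75°.

Therefore, the measure of angle ∠PYU = 75°.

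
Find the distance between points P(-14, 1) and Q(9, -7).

d = sqrt((9 - -14)^2 + (-7 - 1)^2)
d = sqrt(23^2 + -8^2)
d = sqrt(529 + 64)
d = sqrt(593)

sqrt(593)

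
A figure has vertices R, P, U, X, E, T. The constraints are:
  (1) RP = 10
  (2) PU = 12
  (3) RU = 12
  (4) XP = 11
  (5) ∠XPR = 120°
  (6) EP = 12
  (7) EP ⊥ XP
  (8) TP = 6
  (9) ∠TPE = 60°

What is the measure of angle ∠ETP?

Step 1: By the law of cosines on triangle TPE: TE² = 6² + 12² − 2·6·12·cos(60°) = 108, so TE = 6·√3.
Step 2: By the inverse law of cosines on triangle ETP: cos(∠ETP) = ((6·√3)² + 6² − 12²) / (2·6·√3·6) = 0/124.71 = 0, so ∠ETP = 90°.

Therefore, the measure of angle ∠ETP = 90°.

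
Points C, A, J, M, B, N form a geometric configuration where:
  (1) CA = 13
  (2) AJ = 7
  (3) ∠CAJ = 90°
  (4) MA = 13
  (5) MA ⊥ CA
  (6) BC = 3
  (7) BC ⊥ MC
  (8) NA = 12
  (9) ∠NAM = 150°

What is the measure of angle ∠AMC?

Step 1: By the law of cosines on triangle MAC: MC² = 13² + 13² − 2·13·13·cos(90°) = 338, so MC = 13·√2.
Step 2: By the inverse law of cosines on triangle AMC: cos(∠AMC) = (13² + (13·√2)² − 13²) / (2·13·13·√2) = 338/478 = 0.7071, so ∠AMC = 45°.

Therefore, the measure of angle ∠AMC = 45°.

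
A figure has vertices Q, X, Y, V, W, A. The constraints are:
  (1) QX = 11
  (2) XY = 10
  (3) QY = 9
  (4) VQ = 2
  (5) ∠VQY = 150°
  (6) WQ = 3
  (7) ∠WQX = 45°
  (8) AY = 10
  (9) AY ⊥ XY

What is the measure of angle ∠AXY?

Step 1: By the law of cosines on triangle XYA: XA² = 10² + 10² − 2·10·10·cos(90°) = 200, so XA = 10·√2.
Step 2: By the inverse law of cosines on triangle AXY: cos(∠AXY) = ((10·√2)² + 10² − 10²) / (2·10·√2·10) = 200/282.84 = 0.7071, so ∠AXY = 45°.

Therefore, the measure of angle ∠AXY = 45°.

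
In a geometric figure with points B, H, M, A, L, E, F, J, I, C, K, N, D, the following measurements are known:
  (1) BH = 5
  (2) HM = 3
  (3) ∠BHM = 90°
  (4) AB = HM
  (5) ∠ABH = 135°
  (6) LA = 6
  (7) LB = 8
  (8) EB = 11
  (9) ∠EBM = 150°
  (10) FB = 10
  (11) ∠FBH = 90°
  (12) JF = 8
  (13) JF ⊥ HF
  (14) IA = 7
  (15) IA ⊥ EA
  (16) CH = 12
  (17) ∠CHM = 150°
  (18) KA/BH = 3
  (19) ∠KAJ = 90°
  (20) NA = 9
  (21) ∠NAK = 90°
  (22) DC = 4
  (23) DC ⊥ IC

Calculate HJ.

Step 1: By the law of cosines on triangle FBH: FH² = 10² + 5² − 2·10·5·cos(90°) = 125, so FH = 5·√5.
Step 2: By the law of cosines on triangle HFJ: HJ² = (5·√5)² + 8² − 2·5·√5·8·cos(90°) = 189, so HJ = 3·√21.

Therefore, the length of HJ = 3·√21.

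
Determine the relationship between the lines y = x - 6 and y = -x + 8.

Slope of line 1: m1 = 1
Slope of line 2: m2 = -1
m1 * m2 = -1, so perpendicular.

Perpendicular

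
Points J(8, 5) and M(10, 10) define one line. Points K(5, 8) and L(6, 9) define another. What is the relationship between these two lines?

Slope of line 1: m1 = (10 - 5)/(10 - 8) = 5/2 = 5/2
Slope of line 2: m2 = (9 - 8)/(6 - 5) = 1/1 = 1
m1 != m2 (5/2 != 1), so not parallel.
m1 * m2 = (5/2) * (1) = 5/2 != -1, so not perpendicular.
The lines are neither parallel nor perpendicular.

Neither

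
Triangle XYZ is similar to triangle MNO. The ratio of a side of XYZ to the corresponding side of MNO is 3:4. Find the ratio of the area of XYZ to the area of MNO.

Area ratio = (side ratio)^2 = (3/4)^2 = 9:16.

9:16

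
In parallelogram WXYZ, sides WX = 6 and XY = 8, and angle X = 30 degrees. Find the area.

Area = a * b * sin(theta)
Area = 6 * 8 * sin(30 degrees)
Area = 48 * 1/2
Area = 24

24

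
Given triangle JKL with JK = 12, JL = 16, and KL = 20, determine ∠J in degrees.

By the inverse law of cosines: cos(J) = (JK² + JL² - KL²) / (2 × JK × JL)
cos(J) = (12² + 16² - (20)²) / (2 × 12 × 16)
cos(J) = (144 + 256 - (400)) / 384
cos(J) = 0
J = arccos(0) = 90°

90°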